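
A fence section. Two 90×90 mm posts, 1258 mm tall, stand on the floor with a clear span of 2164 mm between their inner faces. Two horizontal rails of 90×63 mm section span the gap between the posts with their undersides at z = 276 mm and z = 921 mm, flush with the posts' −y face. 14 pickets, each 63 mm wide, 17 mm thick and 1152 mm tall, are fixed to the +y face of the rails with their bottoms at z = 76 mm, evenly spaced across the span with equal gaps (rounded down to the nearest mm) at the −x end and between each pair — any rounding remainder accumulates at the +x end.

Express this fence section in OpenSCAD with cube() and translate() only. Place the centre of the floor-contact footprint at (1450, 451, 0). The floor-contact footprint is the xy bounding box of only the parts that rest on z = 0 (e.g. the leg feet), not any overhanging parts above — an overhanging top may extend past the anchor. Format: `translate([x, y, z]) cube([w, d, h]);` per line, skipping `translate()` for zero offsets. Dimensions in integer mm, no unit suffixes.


translate([278, 406, 0]) cube([90, 90, 1258]);
translate([2532, 406, 0]) cube([90, 90, 1258]);
translate([368, 406, 276]) cube([2164, 90, 63]);
translate([368, 406, 921]) cube([2164, 90, 63]);
translate([453, 496, 76]) cube([63, 17, 1152]);
translate([601, 496, 76]) cube([63, 17, 1152]);
translate([749, 496, 76]) cube([63, 17, 1152]);
translate([897, 496, 76]) cube([63, 17, 1152]);
translate([1045, 496, 76]) cube([63, 17, 1152]);
translate([1193, 496, 76]) cube([63, 17, 1152]);
translate([1341, 496, 76]) cube([63, 17, 1152]);
translate([1489, 496, 76]) cube([63, 17, 1152]);
translate([1637, 496, 76]) cube([63, 17, 1152]);
translate([1785, 496, 76]) cube([63, 17, 1152]);
translate([1933, 496, 76]) cube([63, 17, 1152]);
translate([2081, 496, 76]) cube([63, 17, 1152]);
translate([2229, 496, 76]) cube([63, 17, 1152]);
translate([2377, 496, 76]) cube([63, 17, 1152]);


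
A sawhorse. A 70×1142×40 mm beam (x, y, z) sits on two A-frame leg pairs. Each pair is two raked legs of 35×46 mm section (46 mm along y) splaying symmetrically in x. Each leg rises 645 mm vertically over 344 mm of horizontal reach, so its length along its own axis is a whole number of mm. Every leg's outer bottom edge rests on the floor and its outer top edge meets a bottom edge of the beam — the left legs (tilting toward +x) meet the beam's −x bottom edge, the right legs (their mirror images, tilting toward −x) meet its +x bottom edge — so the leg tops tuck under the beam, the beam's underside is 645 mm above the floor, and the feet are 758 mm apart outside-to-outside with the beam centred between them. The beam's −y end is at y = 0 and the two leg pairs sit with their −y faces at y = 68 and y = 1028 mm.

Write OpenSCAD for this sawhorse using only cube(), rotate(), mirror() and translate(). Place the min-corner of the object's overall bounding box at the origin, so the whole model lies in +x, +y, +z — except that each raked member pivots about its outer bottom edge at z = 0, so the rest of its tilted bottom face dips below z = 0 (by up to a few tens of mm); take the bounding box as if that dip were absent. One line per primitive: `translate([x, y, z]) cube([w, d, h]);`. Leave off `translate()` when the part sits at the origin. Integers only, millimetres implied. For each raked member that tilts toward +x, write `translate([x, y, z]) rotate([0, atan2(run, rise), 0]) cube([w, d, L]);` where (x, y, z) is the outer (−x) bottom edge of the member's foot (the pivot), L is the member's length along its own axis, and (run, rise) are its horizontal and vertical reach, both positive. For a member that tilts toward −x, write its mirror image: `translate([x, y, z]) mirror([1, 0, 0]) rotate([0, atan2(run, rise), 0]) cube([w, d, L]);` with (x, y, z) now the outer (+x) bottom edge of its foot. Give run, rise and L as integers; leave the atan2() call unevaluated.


translate([344, 0, 645]) cube([70, 1142, 40]);
translate([0, 68, 0]) rotate([0, atan2(344, 645), 0]) cube([35, 46, 731]);
translate([758, 68, 0]) mirror([1, 0, 0]) rotate([0, atan2(344, 645), 0]) cube([35, 46, 731]);
translate([0, 1028, 0]) rotate([0, atan2(344, 645), 0]) cube([35, 46, 731]);
translate([758, 1028, 0]) mirror([1, 0, 0]) rotate([0, atan2(344, 645), 0]) cube([35, 46, 731]);


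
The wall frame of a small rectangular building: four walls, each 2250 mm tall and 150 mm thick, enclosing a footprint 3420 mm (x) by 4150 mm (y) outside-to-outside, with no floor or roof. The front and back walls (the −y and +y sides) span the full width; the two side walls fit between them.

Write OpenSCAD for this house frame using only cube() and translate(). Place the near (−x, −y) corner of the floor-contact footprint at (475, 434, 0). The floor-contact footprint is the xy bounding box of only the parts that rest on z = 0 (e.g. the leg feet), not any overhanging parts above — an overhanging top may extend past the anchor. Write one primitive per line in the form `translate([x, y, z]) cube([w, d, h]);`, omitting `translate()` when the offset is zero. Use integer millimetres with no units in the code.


translate([475, 434, 0]) cube([3420, 150, 2250]);
translate([475, 4434, 0]) cube([3420, 150, 2250]);
translate([475, 584, 0]) cube([150, 3850, 2250]);
translate([3745, 584, 0]) cube([150, 3850, 2250]);


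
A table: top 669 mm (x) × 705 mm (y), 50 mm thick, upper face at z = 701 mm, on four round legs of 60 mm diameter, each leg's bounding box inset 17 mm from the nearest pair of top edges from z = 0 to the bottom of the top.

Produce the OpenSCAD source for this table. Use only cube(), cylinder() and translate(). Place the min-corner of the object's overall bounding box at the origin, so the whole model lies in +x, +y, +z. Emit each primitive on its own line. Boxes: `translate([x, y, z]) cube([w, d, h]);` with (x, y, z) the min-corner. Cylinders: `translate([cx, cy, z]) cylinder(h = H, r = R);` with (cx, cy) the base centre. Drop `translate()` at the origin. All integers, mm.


translate([0, 0, 651]) cube([669, 705, 50]);
translate([47, 47, 0]) cylinder(h = 651, r = 30);
translate([622, 47, 0]) cylinder(h = 651, r = 30);
translate([47, 658, 0]) cylinder(h = 651, r = 30);
translate([622, 658, 0]) cylinder(h = 651, r = 30);


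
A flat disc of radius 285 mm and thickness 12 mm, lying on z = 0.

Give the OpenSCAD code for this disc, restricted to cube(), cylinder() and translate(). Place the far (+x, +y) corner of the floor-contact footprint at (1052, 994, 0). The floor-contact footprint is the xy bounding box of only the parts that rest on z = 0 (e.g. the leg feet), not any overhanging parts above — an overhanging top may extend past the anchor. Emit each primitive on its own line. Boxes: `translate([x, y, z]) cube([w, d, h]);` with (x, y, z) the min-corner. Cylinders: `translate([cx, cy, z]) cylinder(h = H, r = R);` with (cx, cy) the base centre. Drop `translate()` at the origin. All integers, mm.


translate([767, 709, 0]) cylinder(h = 12, r = 285);


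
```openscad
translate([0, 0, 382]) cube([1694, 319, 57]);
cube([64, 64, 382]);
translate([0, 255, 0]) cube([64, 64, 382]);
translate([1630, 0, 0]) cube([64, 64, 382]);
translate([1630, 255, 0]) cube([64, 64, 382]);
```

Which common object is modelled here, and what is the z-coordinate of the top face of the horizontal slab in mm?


A bench. The seat-top height is 439 mm.

A long slab on four corner posts — a bench. The slab sits at z = 382 with thickness 57, so the top is 382 + 57 = 439 mm.


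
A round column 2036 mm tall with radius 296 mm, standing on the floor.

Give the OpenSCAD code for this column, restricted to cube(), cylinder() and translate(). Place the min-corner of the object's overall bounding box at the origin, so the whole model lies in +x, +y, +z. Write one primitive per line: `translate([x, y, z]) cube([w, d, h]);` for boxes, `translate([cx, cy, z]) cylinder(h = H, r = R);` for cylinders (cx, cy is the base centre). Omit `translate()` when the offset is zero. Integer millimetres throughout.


translate([296, 296, 0]) cylinder(h = 2036, r = 296);


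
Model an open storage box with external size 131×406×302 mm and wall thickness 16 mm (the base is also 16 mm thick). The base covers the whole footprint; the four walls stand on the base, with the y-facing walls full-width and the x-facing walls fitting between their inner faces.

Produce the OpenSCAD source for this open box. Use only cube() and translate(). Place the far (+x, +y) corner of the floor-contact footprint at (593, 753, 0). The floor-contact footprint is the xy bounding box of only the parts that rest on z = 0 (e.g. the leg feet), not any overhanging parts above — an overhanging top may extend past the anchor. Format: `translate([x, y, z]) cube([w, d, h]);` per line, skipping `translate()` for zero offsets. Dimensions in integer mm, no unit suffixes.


translate([462, 347, 0]) cube([131, 406, 16]);
translate([462, 347, 16]) cube([131, 16, 286]);
translate([462, 737, 16]) cube([131, 16, 286]);
translate([462, 363, 16]) cube([16, 374, 286]);
translate([577, 363, 16]) cube([16, 374, 286]);


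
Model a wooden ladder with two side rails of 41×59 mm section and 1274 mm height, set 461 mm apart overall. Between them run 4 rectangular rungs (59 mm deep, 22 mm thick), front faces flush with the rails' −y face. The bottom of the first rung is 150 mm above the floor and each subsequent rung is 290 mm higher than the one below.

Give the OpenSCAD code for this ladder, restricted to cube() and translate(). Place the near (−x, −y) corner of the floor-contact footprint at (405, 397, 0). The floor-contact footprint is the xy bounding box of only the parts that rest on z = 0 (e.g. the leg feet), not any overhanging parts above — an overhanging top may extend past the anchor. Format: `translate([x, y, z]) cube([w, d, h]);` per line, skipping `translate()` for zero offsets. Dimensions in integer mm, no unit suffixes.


// rung span = 461 - 2*41 = 379
// rung[k] z = 150 + k*290
translate([405, 397, 0]) cube([41, 59, 1274]);
translate([825, 397, 0]) cube([41, 59, 1274]);
translate([446, 397, 150]) cube([379, 59, 22]);
translate([446, 397, 440]) cube([379, 59, 22]);
translate([446, 397, 730]) cube([379, 59, 22]);
translate([446, 397, 1020]) cube([379, 59, 22]);


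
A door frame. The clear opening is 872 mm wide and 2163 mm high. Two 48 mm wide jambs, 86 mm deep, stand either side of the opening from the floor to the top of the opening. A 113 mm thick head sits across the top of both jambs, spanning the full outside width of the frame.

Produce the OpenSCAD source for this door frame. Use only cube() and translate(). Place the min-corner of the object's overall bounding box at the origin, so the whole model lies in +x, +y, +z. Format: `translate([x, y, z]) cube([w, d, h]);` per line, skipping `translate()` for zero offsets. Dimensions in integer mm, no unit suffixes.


cube([48, 86, 2163]);
translate([920, 0, 0]) cube([48, 86, 2163]);
translate([0, 0, 2163]) cube([968, 86, 113]);


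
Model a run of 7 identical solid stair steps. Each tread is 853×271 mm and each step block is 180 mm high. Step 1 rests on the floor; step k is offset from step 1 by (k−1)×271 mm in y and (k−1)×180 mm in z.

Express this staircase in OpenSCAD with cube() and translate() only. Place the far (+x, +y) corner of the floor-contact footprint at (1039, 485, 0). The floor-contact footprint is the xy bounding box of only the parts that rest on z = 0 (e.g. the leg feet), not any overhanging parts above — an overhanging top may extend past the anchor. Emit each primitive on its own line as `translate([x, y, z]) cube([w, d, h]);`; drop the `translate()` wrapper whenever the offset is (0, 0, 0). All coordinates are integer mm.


translate([186, 214, 0]) cube([853, 271, 180]);
translate([186, 485, 180]) cube([853, 271, 180]);
translate([186, 756, 360]) cube([853, 271, 180]);
translate([186, 1027, 540]) cube([853, 271, 180]);
translate([186, 1298, 720]) cube([853, 271, 180]);
translate([186, 1569, 900]) cube([853, 271, 180]);
translate([186, 1840, 1080]) cube([853, 271, 180]);


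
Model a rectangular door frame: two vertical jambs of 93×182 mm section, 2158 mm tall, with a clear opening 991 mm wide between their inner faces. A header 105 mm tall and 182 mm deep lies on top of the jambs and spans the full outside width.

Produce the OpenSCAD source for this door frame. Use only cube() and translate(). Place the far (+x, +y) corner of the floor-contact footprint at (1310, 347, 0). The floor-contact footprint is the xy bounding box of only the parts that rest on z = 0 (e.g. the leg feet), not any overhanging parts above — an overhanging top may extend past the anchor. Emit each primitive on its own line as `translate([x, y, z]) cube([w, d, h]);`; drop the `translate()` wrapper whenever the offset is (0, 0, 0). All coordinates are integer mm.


translate([133, 165, 0]) cube([93, 182, 2158]);
translate([1217, 165, 0]) cube([93, 182, 2158]);
translate([133, 165, 2158]) cube([1177, 182, 105]);


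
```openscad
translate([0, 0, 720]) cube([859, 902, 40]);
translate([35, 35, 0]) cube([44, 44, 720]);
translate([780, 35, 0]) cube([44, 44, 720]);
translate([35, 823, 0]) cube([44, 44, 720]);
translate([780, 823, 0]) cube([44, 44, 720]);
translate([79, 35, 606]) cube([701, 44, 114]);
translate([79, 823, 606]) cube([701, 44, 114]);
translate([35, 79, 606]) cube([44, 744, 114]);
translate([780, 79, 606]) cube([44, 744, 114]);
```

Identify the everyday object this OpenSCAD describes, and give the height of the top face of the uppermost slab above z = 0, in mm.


A table. The table height is 760 mm.

A 859×902×40 slab sits at z = 720 on four 44 mm square posts — a table. The top surface is at 720 + 40 = 760 mm.


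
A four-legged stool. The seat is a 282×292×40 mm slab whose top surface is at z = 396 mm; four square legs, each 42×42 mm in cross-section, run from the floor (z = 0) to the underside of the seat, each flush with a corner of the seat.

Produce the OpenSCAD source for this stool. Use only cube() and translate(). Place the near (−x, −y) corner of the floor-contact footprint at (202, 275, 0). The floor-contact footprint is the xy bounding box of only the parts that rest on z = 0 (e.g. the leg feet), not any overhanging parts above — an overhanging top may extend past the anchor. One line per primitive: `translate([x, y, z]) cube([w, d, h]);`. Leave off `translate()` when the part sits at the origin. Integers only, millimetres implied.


translate([202, 275, 356]) cube([282, 292, 40]);
translate([202, 275, 0]) cube([42, 42, 356]);
translate([442, 275, 0]) cube([42, 42, 356]);
translate([202, 525, 0]) cube([42, 42, 356]);
translate([442, 525, 0]) cube([42, 42, 356]);


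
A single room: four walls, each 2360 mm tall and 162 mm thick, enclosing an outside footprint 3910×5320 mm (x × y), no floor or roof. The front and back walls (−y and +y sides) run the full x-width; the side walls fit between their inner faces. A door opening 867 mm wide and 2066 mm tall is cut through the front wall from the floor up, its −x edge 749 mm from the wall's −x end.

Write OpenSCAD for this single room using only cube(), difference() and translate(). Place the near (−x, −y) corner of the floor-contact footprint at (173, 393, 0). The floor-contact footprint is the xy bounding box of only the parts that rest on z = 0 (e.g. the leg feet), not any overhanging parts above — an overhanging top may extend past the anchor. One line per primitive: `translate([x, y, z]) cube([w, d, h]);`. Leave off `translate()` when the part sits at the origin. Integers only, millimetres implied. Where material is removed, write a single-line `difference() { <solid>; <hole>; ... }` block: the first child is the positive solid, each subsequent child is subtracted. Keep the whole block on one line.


difference() { translate([173, 393, 0]) cube([3910, 162, 2360]); translate([922, 393, 0]) cube([867, 162, 2066]); }
translate([173, 5551, 0]) cube([3910, 162, 2360]);
translate([173, 555, 0]) cube([162, 4996, 2360]);
translate([3921, 555, 0]) cube([162, 4996, 2360]);


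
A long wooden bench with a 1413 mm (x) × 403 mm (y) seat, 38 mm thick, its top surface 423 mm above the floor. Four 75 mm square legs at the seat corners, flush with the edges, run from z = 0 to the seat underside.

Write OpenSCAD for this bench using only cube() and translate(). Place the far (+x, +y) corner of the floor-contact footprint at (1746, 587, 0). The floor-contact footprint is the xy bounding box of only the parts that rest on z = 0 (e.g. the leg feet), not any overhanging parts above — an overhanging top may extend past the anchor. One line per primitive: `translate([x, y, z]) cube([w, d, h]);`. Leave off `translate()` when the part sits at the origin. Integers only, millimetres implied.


translate([333, 184, 385]) cube([1413, 403, 38]);
translate([333, 184, 0]) cube([75, 75, 385]);
translate([333, 512, 0]) cube([75, 75, 385]);
translate([1671, 184, 0]) cube([75, 75, 385]);
translate([1671, 512, 0]) cube([75, 75, 385]);


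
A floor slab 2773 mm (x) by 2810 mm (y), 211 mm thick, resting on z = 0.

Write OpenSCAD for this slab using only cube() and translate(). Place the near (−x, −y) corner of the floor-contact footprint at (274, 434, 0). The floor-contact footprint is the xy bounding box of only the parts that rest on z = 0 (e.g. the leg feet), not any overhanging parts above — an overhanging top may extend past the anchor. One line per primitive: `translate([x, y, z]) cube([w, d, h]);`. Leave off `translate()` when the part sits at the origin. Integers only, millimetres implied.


translate([274, 434, 0]) cube([2773, 2810, 211]);


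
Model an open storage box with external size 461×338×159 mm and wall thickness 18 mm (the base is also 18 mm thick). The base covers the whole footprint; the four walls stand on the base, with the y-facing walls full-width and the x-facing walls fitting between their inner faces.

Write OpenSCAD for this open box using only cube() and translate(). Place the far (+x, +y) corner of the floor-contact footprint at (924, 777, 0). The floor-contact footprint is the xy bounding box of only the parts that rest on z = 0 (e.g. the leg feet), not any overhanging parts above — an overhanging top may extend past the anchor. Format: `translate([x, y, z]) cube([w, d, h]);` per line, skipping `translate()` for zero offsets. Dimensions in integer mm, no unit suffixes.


translate([463, 439, 0]) cube([461, 338, 18]);
translate([463, 439, 18]) cube([461, 18, 141]);
translate([463, 759, 18]) cube([461, 18, 141]);
translate([463, 457, 18]) cube([18, 302, 141]);
translate([906, 457, 18]) cube([18, 302, 141]);


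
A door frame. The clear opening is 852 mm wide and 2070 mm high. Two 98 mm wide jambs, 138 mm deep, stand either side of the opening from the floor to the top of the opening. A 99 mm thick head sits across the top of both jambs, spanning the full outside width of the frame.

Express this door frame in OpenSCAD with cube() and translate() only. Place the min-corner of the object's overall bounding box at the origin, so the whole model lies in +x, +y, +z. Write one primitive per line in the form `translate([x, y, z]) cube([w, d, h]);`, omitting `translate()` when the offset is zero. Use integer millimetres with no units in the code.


cube([98, 138, 2070]);
translate([950, 0, 0]) cube([98, 138, 2070]);
translate([0, 0, 2070]) cube([1048, 138, 99]);


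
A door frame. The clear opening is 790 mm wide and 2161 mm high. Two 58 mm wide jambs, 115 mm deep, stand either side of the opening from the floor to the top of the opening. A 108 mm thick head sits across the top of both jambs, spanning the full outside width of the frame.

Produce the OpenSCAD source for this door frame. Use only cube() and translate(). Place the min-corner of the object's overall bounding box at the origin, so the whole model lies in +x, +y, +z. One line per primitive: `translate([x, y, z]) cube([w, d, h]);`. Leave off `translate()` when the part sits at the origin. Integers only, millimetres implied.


cube([58, 115, 2161]);
translate([848, 0, 0]) cube([58, 115, 2161]);
translate([0, 0, 2161]) cube([906, 115, 108]);


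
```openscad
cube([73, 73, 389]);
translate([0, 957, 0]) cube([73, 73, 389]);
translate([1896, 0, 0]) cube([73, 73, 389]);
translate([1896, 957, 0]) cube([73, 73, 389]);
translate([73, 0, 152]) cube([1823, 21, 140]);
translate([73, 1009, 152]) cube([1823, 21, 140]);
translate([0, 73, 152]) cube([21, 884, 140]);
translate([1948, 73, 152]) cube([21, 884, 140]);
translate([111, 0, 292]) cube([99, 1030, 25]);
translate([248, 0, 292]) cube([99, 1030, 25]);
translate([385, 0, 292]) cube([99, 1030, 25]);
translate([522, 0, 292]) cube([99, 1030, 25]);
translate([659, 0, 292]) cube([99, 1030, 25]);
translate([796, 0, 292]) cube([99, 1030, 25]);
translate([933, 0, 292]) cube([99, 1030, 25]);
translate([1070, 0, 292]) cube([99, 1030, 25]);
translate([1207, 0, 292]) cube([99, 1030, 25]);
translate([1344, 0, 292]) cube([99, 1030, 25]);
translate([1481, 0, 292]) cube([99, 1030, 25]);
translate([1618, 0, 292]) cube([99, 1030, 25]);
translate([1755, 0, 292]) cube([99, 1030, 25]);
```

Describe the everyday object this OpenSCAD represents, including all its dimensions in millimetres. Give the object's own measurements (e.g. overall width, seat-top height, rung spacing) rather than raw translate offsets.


A bed frame 1969 mm long (x) by 1030 mm wide (y). Four 73×73 mm corner posts, 389 mm tall, at the corners of the footprint. Four rails of 21 mm thickness and 140 mm height run between adjacent posts with their undersides at z = 152 mm, their outer faces flush with the outside of the frame (the two x-running rails run between the posts' inner faces; the two y-running rails run between the posts' inner faces). 13 slats, each 99 mm wide (x) and 25 mm thick, lie across the top of the two x-running rails, running the full 1030 mm width of the frame in y; along x they sit between the end posts with a 38 mm gap after the −x posts and between neighbouring slats, leaving 42 mm before the +x posts.


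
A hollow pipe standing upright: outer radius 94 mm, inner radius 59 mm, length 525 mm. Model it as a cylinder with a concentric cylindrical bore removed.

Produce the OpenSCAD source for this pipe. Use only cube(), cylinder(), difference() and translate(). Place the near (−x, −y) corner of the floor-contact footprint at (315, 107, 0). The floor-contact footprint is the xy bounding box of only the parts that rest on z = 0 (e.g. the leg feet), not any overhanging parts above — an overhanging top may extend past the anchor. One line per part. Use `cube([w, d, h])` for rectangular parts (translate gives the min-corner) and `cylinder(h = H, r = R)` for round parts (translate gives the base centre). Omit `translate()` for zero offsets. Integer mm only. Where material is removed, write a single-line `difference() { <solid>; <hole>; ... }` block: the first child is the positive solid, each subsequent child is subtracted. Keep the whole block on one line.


difference() { translate([409, 201, 0]) cylinder(h = 525, r = 94); translate([409, 201, 0]) cylinder(h = 525, r = 59); }


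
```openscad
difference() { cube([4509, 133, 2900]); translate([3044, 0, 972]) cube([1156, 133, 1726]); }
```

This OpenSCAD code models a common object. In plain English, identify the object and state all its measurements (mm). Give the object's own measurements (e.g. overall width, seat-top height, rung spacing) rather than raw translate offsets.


A wall 4509 mm long (x), 133 mm thick (y), 2900 mm tall, with a rectangular window opening cut through it. The opening is 1156 mm wide and 1726 mm tall; its sill is at z = 972 mm and its near (−x) edge is 3044 mm from the wall's −x end. The opening passes through the full wall thickness.


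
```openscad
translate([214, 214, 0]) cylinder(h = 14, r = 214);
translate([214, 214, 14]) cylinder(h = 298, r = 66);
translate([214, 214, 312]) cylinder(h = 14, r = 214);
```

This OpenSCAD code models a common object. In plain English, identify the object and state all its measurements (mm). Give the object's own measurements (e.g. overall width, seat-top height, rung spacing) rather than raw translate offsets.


A spool: two coaxial disc flanges of radius 214 mm and thickness 14 mm, joined by a core cylinder of radius 66 mm and height 298 mm. The lower flange rests on z = 0 and the three cylinders share a vertical axis.


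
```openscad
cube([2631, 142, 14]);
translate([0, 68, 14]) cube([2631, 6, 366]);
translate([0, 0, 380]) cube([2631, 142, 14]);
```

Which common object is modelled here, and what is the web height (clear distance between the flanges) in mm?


An I-beam. The web height is 366 mm.

Two wide flanges with a thin centred web — an I-beam. Overall 394 mm minus two 14 mm flanges gives a web of 394 − 2·14 = 366 mm.


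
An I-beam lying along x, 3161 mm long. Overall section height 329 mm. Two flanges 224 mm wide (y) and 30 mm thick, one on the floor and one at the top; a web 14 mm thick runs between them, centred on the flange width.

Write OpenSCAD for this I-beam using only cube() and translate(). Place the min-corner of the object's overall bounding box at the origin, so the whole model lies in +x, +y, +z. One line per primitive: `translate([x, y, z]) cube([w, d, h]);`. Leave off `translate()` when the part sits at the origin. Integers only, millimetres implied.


cube([3161, 224, 30]);
translate([0, 105, 30]) cube([3161, 14, 269]);
translate([0, 0, 299]) cube([3161, 224, 30]);


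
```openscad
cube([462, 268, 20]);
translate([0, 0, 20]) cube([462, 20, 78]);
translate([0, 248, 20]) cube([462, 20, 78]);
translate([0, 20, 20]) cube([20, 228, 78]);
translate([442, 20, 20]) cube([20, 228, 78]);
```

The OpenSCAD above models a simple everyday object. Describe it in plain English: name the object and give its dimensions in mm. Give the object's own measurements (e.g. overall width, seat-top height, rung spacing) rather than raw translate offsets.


An open-topped rectangular box: outside dimensions 462×268×98 mm, with a uniform wall and base thickness of 20 mm. The base is a full 462×268 slab on the floor; four walls sit on top of the base. The front and back walls (the −y and +y sides) span the full width; the two side walls fit between them.


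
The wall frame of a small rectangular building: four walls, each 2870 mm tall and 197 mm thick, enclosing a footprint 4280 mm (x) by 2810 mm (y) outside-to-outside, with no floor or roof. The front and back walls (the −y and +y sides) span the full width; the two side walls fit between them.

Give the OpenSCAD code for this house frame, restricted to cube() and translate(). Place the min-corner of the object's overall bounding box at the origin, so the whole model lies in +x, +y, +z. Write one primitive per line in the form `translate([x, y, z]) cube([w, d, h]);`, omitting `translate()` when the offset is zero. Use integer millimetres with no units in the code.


cube([4280, 197, 2870]);
translate([0, 2613, 0]) cube([4280, 197, 2870]);
translate([0, 197, 0]) cube([197, 2416, 2870]);
translate([4083, 197, 0]) cube([197, 2416, 2870]);


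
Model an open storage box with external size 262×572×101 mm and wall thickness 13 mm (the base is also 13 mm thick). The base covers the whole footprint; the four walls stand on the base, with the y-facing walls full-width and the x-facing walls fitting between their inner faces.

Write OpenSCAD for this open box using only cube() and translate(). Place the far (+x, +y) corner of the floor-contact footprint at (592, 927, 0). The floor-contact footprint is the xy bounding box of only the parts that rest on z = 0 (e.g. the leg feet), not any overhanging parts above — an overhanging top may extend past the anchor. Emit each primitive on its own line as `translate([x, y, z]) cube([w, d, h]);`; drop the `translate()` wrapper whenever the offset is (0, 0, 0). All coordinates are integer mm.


translate([330, 355, 0]) cube([262, 572, 13]);
translate([330, 355, 13]) cube([262, 13, 88]);
translate([330, 914, 13]) cube([262, 13, 88]);
translate([330, 368, 13]) cube([13, 546, 88]);
translate([579, 368, 13]) cube([13, 546, 88]);


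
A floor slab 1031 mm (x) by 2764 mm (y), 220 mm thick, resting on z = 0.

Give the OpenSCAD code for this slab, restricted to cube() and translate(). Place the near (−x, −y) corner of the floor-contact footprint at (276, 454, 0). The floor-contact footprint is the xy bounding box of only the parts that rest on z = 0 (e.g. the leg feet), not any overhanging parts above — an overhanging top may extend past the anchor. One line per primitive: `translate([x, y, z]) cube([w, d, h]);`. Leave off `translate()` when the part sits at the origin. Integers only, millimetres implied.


translate([276, 454, 0]) cube([1031, 2764, 220]);


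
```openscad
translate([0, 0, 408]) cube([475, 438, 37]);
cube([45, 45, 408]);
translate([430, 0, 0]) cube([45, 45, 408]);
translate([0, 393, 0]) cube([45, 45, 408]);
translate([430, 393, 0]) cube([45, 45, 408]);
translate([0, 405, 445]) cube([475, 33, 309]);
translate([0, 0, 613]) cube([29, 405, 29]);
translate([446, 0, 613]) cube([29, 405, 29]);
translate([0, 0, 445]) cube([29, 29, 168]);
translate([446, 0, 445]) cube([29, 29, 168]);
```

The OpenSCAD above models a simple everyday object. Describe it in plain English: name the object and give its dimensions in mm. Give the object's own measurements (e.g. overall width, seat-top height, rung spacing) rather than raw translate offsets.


A chair. The seat is a 475×438×37 mm slab with its top at z = 445 mm, on four 45×45 mm corner legs (flush with the seat edges, standing on z = 0). A flat backrest 33 mm thick, 309 mm tall, spans the full seat width and rises from the seat top along its +y edge, rear face flush with the rear of the seat. Two armrests of 29×29 mm section run along each side from the seat's front edge to the front of the backrest, top faces 197 mm above the seat top and outer faces flush with the seat's x-edges; a 29×29 mm post under the front of each armrest stands on the seat at the front corner.


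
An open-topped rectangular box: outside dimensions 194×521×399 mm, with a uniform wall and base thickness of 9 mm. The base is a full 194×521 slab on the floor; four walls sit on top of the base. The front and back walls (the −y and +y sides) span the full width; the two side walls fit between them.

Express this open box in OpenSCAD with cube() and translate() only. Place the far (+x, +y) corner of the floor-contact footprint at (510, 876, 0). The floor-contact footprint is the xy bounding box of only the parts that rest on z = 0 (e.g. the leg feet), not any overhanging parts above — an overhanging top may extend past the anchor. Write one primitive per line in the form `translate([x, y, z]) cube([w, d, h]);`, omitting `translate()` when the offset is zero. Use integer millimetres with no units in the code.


translate([316, 355, 0]) cube([194, 521, 9]);
translate([316, 355, 9]) cube([194, 9, 390]);
translate([316, 867, 9]) cube([194, 9, 390]);
translate([316, 364, 9]) cube([9, 503, 390]);
translate([501, 364, 9]) cube([9, 503, 390]);


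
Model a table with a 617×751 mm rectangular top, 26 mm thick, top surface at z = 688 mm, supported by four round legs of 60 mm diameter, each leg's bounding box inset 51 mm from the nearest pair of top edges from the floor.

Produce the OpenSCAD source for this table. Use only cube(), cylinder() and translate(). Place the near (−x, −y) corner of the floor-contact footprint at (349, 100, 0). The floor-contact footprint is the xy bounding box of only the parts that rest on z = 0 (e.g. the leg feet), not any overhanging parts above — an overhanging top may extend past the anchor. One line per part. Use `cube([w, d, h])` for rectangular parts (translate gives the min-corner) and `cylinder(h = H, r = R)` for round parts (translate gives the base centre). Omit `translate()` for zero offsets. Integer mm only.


translate([298, 49, 662]) cube([617, 751, 26]);
translate([379, 130, 0]) cylinder(h = 662, r = 30);
translate([834, 130, 0]) cylinder(h = 662, r = 30);
translate([379, 719, 0]) cylinder(h = 662, r = 30);
translate([834, 719, 0]) cylinder(h = 662, r = 30);


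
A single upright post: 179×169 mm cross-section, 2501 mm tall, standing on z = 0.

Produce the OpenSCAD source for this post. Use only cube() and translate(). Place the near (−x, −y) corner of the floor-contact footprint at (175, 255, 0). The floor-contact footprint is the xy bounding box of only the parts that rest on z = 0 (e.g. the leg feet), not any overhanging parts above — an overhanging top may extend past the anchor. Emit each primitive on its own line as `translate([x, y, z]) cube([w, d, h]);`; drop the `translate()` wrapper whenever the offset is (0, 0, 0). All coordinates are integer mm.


translate([175, 255, 0]) cube([179, 169, 2501]);


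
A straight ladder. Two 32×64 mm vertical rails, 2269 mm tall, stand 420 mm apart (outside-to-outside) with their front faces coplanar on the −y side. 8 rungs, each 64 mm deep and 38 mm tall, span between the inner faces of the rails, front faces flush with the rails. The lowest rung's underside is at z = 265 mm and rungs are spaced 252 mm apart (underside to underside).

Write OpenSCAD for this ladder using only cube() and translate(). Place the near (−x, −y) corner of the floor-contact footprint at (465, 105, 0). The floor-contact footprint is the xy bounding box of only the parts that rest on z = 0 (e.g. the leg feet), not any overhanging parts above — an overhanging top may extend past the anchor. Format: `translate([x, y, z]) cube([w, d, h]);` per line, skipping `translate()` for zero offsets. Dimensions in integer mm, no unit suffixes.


translate([465, 105, 0]) cube([32, 64, 2269]);
translate([853, 105, 0]) cube([32, 64, 2269]);
translate([497, 105, 265]) cube([356, 64, 38]);
translate([497, 105, 517]) cube([356, 64, 38]);
translate([497, 105, 769]) cube([356, 64, 38]);
translate([497, 105, 1021]) cube([356, 64, 38]);
translate([497, 105, 1273]) cube([356, 64, 38]);
translate([497, 105, 1525]) cube([356, 64, 38]);
translate([497, 105, 1777]) cube([356, 64, 38]);
translate([497, 105, 2029]) cube([356, 64, 38]);


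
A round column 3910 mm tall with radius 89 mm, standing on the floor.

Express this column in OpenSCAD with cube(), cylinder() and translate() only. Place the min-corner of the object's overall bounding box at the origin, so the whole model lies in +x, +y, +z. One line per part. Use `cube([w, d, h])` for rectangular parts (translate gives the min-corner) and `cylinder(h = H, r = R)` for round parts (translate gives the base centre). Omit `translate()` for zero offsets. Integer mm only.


translate([89, 89, 0]) cylinder(h = 3910, r = 89);


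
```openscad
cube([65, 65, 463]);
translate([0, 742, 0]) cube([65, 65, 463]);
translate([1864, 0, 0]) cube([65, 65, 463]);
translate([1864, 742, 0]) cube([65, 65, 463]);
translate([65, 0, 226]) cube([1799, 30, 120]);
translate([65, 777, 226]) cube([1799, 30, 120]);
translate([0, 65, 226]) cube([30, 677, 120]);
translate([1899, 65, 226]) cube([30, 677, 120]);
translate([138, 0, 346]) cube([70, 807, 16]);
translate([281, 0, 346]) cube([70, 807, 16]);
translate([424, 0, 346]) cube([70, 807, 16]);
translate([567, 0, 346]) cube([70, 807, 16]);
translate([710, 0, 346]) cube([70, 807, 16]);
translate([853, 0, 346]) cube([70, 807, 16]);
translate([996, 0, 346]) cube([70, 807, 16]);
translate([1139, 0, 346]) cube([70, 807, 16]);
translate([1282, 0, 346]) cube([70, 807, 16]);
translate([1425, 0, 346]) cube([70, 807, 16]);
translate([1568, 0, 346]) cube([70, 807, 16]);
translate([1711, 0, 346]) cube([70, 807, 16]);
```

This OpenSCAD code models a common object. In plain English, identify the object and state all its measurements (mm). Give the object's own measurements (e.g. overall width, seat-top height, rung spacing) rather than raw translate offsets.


A bed frame 1929 mm long (x) by 807 mm wide (y). Four 65×65 mm corner posts, 463 mm tall, at the corners of the footprint. Four rails of 30 mm thickness and 120 mm height run between adjacent posts with their undersides at z = 226 mm, their outer faces flush with the outside of the frame (the two x-running rails run between the posts' inner faces; the two y-running rails run between the posts' inner faces). 12 slats, each 70 mm wide (x) and 16 mm thick, lie across the top of the two x-running rails, running the full 807 mm width of the frame in y; along x they sit between the end posts with a 73 mm gap after the −x posts and between neighbouring slats, leaving 83 mm before the +x posts.


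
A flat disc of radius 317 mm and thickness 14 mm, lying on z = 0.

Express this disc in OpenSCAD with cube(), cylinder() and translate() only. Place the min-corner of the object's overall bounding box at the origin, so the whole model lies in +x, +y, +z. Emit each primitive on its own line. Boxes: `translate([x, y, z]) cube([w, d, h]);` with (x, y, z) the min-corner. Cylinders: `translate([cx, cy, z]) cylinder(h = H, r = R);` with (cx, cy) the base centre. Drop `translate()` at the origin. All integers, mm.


translate([317, 317, 0]) cylinder(h = 14, r = 317);


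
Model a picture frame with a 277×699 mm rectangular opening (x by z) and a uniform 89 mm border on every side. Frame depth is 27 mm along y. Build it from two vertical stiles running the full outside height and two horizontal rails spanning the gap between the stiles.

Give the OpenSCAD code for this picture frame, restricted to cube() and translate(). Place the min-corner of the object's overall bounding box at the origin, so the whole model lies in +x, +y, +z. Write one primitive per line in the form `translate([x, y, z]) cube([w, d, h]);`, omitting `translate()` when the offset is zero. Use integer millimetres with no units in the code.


cube([89, 27, 877]);
translate([366, 0, 0]) cube([89, 27, 877]);
translate([89, 0, 0]) cube([277, 27, 89]);
translate([89, 0, 788]) cube([277, 27, 89]);


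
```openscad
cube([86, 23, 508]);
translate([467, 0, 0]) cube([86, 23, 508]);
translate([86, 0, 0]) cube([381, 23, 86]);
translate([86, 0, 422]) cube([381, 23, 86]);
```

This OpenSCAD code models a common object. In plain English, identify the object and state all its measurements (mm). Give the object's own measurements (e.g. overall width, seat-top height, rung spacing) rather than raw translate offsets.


A rectangular picture frame lying in the x–z plane (depth along y). The opening is 381 mm wide (x) by 336 mm tall (z), surrounded by a border 86 mm wide on all four sides. The frame is 23 mm deep and is made of two full-height vertical stiles with two horizontal rails fitted between them.


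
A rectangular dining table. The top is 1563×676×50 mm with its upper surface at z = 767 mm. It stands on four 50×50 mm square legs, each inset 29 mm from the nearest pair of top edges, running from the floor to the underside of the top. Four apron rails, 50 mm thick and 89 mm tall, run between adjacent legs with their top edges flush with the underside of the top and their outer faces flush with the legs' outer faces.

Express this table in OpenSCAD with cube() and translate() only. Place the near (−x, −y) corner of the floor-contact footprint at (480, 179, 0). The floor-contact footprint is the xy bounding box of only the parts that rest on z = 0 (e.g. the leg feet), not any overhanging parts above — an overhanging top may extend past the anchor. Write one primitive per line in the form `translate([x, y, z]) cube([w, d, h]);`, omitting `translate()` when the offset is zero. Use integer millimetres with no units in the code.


// leg_h = 767 - 50 = 717
// apron z = 717 - 89 = 628
translate([451, 150, 717]) cube([1563, 676, 50]);
translate([480, 179, 0]) cube([50, 50, 717]);
translate([1935, 179, 0]) cube([50, 50, 717]);
translate([480, 747, 0]) cube([50, 50, 717]);
translate([1935, 747, 0]) cube([50, 50, 717]);
translate([530, 179, 628]) cube([1405, 50, 89]);
translate([530, 747, 628]) cube([1405, 50, 89]);
translate([480, 229, 628]) cube([50, 518, 89]);
translate([1935, 229, 628]) cube([50, 518, 89]);
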